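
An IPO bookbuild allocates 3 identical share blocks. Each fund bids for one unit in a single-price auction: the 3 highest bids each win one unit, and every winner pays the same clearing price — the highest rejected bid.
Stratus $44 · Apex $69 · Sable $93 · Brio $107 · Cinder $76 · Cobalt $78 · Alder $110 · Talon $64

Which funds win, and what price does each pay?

Bids ranked high→low: 110 (Alder), 107 (Brio), 93 (Sable), 78 (Cobalt), 76 (Cinder), …
Top 3: Alder, Brio, Sable.
First losing bid is Cobalt's $78, which sets the uniform price.

Alder, Brio, Sable; each pays $78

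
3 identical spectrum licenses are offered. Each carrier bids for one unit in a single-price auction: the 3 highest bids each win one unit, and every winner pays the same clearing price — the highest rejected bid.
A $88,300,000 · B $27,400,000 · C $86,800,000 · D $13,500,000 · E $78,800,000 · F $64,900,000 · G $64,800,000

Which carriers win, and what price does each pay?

Sorting: 88,300,000 (A), 86,800,000 (C), 78,800,000 (E), 64,900,000 (F), 64,800,000 (G), …
Winners (3 units): A, C, E.
First losing bid is F's $64,900,000, which sets the uniform price.

A, C, E; each pays $64,900,000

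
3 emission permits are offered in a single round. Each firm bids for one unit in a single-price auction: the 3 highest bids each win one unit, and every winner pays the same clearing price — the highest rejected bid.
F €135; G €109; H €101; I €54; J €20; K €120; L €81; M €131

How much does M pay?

M pays €109

Sorting: 135 (F), 131 (M), 120 (K), 109 (G), 101 (H), …
The 3 highest are F, M, K.
Clearing price = highest rejected bid = €109.
M wins → pays €109.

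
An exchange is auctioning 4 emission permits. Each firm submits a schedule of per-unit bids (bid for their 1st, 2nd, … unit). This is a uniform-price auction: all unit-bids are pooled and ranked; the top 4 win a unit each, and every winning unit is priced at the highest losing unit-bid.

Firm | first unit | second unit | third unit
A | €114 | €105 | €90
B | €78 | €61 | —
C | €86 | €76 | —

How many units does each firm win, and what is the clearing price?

A 3, C 1; clearing price €78

Merging the schedules and taking the best 4: 114 (A-1), 105 (A-2), 90 (A-3), 86 (C-1)
Highest rejected unit-bid = €78.
Allocation: A 3, C 1.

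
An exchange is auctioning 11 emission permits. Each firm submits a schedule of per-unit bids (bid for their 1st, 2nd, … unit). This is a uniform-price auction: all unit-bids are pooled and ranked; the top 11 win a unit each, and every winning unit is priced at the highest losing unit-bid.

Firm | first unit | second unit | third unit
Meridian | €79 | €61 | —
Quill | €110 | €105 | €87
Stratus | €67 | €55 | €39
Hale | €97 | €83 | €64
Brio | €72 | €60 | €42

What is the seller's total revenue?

All unit-bids, highest first — top 11: 110 (Quill-1), 105 (Quill-2), 97 (Hale-1), 87 (Quill-3), 83 (Hale-2), 79 (Meridian-1), 72 (Brio-1), 67 (Stratus-1), 64 (Hale-3), 61 (Meridian-2), 60 (Brio-2)
Highest rejected unit-bid = €55.
Allocation: Brio 2, Hale 3, Meridian 2, Quill 3, Stratus 1. Every unit priced at €55.
Revenue = 11 × 55 = €605.

Total revenue: €605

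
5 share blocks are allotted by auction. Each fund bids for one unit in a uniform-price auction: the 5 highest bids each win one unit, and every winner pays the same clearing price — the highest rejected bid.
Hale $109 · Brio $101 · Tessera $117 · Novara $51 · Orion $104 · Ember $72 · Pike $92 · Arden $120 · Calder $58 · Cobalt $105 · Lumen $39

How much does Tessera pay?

Tessera pays $101

Ordering the bids: 120 (Arden), 117 (Tessera), 109 (Hale), 105 (Cobalt), 104 (Orion), 101 (Brio), 92 (Pike), …
The 5 highest are Arden, Tessera, Hale, Cobalt, Orion.
First losing bid is Brio's $101, which sets the uniform price.
Tessera wins → pays $101.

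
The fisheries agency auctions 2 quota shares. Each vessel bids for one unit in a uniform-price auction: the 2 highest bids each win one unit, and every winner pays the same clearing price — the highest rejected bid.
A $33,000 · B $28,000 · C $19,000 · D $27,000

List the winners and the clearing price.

Sorting: 33,000 (A), 28,000 (B), 27,000 (D), 19,000 (C)
Top 2: A, B.
Highest unsuccessful bid: $27,000 → clearing price.

A, B; each pays $27,000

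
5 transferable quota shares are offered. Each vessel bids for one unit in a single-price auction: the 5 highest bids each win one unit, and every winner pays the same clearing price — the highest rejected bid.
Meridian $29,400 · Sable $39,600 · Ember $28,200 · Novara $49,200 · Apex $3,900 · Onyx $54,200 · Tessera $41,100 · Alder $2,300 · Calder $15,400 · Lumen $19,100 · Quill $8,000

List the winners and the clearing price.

Sorting: 54,200 (Onyx), 49,200 (Novara), 41,100 (Tessera), 39,600 (Sable), 29,400 (Meridian), 28,200 (Ember), 19,100 (Lumen), …
The 5 highest are Onyx, Novara, Tessera, Sable, Meridian.
First losing bid is Ember's $28,200, which sets the uniform price.

Onyx, Novara, Tessera, Sable, Meridian; each pays $28,200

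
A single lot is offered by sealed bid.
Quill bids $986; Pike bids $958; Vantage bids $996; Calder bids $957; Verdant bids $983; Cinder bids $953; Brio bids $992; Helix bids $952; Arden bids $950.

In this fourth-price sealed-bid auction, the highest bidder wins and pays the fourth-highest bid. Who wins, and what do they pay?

Bids in order: 996 (Vantage) > 992 (Brio) > 986 (Quill) > 983 (Verdant) > 958 (Pike) > 957 (Calder) > …
Vantage is highest; pays the fourth-highest bid, $983.

Vantage pays $983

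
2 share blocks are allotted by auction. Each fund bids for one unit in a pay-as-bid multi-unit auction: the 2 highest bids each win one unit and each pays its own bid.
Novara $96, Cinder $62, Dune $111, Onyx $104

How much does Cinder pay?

Ordering the bids: 111 (Dune), 104 (Onyx), 96 (Novara), 62 (Cinder)
Winners (2 units): Dune, Onyx.
Cinder does not win → $0.

Cinder pays $0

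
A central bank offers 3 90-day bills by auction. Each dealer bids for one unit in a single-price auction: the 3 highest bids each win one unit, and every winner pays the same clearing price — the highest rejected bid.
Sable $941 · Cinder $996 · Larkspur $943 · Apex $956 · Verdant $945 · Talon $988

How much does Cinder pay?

Sorting: 996 (Cinder), 988 (Talon), 956 (Apex), 945 (Verdant), 943 (Larkspur), …
The 3 highest are Cinder, Talon, Apex.
Clearing price = highest rejected bid = $945.
Cinder wins → pays $945.

Cinder pays $945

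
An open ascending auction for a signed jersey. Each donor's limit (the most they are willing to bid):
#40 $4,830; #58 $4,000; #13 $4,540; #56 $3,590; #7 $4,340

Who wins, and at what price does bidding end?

#40 wins at $4,540

Sorting limits: 4,830 (#40) > 4,540 (#13) > 4,340 (#7) > 4,000 (#58) > 3,590 (#56)
#13 is the last rival to drop out, at $4,540; #40 remains and wins at that price.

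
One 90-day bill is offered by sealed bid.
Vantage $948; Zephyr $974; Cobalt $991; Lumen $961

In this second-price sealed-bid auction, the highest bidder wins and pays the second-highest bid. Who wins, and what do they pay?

Cobalt pays $974

Second-price sealed-bid auction: the highest bidder wins and pays the second-highest bid.
Sorting bids: 991 (Cobalt) > 974 (Zephyr) > 961 (Lumen) > 948 (Vantage)
Cobalt is highest; pays the second-highest bid, $974.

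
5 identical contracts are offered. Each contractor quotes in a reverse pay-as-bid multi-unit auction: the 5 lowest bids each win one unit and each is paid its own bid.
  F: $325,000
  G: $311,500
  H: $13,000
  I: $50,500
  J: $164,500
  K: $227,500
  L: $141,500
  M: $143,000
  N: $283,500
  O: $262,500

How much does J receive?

J is paid $164,500

Sorting: 13,000 (H), 50,500 (I), 141,500 (L), 143,000 (M), 164,500 (J), 227,500 (K), 262,500 (O), …
Winners (5 units): H, I, L, M, J.
J wins → own bid $164,500.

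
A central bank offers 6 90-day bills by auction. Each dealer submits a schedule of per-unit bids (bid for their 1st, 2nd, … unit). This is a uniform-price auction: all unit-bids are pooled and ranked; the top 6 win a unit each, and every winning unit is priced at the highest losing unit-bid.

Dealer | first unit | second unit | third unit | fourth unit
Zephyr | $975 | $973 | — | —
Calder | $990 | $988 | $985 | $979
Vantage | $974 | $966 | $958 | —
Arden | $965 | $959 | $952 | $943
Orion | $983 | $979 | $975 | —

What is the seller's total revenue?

Pooled unit-bids ranked (top 6): 990 (Calder-1), 988 (Calder-2), 985 (Calder-3), 983 (Orion-1), 979 (Calder-4), 979 (Orion-2)
Highest rejected unit-bid = $975.
Allocation: Calder 4, Orion 2. Every unit priced at $975.
Revenue = 6 × 975 = $5,850.

Total revenue: $5,850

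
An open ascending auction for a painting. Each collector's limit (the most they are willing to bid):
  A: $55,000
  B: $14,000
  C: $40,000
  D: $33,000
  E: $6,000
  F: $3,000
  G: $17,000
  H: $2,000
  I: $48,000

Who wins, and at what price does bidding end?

Rule: the price rises until one bidder remains; the winner pays the price at which the last rival dropped out.
Sorting limits: 55,000 (A) > 48,000 (I) > 40,000 (C) > 33,000 (D) > 17,000 (G) > 14,000 (B) > …
Once the price passes $48,000, only A is left; the hammer falls at I's limit of $48,000.

A wins at $48,000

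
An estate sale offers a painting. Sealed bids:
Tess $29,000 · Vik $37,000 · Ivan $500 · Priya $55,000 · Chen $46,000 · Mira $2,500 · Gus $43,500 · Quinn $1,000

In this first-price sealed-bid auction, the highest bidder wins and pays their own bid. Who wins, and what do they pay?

Priya pays $55,000

Rule: the highest bidder wins and pays their own bid.
Bids in order: 55,000 (Priya) > 46,000 (Chen) > 43,500 (Gus) > 37,000 (Vik) > 29,000 (Tess) > 2,500 (Mira) > …
First-price: Priya pays what they bid, $55,000.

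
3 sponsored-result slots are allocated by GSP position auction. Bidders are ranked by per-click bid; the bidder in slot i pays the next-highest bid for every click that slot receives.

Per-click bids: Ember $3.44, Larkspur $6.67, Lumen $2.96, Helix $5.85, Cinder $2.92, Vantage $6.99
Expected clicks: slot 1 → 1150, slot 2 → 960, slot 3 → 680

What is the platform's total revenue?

Ranked by bid: $6.99 (Vantage) > $6.67 (Larkspur) > $5.85 (Helix) > $3.44 (Ember) > …
Slot 1: Vantage pays $6.67 × 1150 = $7670.50
Slot 2: Larkspur pays $5.85 × 960 = $5616.00
Slot 3: Helix pays $3.44 × 680 = $2339.20
Total = $15625.70

Total revenue: $15625.70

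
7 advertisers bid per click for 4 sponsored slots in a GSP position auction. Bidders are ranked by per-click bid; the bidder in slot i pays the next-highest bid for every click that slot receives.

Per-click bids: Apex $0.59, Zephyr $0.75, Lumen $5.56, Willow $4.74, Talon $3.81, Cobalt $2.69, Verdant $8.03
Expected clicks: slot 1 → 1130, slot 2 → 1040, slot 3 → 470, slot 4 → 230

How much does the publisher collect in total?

Total revenue: $13621.80

Sorting advertisers: $8.03 (Verdant) > $5.56 (Lumen) > $4.74 (Willow) > $3.81 (Talon) > $2.69 (Cobalt) > …
Slot 1: Verdant pays $5.56 × 1130 = $6282.80
Slot 2: Lumen pays $4.74 × 1040 = $4929.60
Slot 3: Willow pays $3.81 × 470 = $1790.70
Slot 4: Talon pays $2.69 × 230 = $618.70
Total = $13621.80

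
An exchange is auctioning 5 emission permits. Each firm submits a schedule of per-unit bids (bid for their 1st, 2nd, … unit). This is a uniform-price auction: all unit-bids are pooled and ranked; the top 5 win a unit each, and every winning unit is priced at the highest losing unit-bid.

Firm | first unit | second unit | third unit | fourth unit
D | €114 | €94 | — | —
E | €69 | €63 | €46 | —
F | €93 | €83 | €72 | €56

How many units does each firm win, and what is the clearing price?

D 2, F 3; clearing price €69

Merging the schedules and taking the best 5: 114 (D-1), 94 (D-2), 93 (F-1), 83 (F-2), 72 (F-3)
First bid not allocated: €69.
Allocation: D 2, F 3.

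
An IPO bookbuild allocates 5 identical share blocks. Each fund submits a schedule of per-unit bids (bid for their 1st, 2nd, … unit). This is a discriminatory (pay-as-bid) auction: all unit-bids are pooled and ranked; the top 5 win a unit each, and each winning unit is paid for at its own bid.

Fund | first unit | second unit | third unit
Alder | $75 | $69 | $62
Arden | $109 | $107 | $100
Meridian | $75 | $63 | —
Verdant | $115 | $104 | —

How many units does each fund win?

Arden 3, Verdant 2

Merging the schedules and taking the best 5: 115 (Verdant-1), 109 (Arden-1), 107 (Arden-2), 104 (Verdant-2), 100 (Arden-3)
Next rejected bid: $75 (not a price — pay-as-bid).
Allocation: Arden 3, Verdant 2.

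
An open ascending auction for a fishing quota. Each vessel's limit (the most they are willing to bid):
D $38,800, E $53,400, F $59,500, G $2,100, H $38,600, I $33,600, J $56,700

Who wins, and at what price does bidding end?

Limits in order: 59,500 (F) > 56,700 (J) > 53,400 (E) > 38,800 (D) > 38,600 (H) > 33,600 (I) > …
Once the price passes $56,700, only F is left; the hammer falls at J's limit of $56,700.

F wins at $56,700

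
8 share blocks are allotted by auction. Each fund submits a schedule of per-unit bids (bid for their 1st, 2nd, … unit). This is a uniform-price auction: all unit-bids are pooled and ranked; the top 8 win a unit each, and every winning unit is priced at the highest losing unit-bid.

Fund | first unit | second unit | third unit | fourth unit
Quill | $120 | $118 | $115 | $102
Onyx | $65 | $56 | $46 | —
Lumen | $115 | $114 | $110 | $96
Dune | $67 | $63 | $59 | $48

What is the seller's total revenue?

Total revenue: $536

Pooled unit-bids ranked (top 8): 120 (Quill-1), 118 (Quill-2), 115 (Quill-3), 115 (Lumen-1), 114 (Lumen-2), 110 (Lumen-3), 102 (Quill-4), 96 (Lumen-4)
The (k+1)-th unit-bid is $67.
Allocation: Lumen 4, Quill 4. Every unit priced at $67.
Revenue = 8 × 67 = $536.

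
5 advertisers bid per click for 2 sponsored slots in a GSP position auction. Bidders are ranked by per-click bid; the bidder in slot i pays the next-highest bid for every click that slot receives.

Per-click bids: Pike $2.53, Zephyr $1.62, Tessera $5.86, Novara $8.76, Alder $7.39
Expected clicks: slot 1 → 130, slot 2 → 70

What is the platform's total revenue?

Sorting advertisers: $8.76 (Novara) > $7.39 (Alder) > $5.86 (Tessera) > …
Slot 1: Novara pays $7.39 × 130 = $960.70
Slot 2: Alder pays $5.86 × 70 = $410.20
Total = $1370.90

Total revenue: $1370.90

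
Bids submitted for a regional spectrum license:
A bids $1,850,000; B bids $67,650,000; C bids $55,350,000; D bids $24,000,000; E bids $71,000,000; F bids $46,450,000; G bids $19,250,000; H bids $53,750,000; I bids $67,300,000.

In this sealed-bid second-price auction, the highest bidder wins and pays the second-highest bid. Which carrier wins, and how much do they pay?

E pays $67,650,000

Sealed-bid second-price auction: the highest bidder wins and pays the second-highest bid.
Sorting bids: 71,000,000 (E) > 67,650,000 (B) > 67,300,000 (I) > 55,350,000 (C) > 53,750,000 (H) > 46,450,000 (F) > …
E is highest; pays the second-highest bid, $67,650,000.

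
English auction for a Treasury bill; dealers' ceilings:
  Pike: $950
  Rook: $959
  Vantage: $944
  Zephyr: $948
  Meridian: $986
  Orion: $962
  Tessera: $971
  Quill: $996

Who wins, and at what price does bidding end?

Rule: the price rises until one bidder remains; the winner pays the price at which the last rival dropped out.
Sorting limits: 996 (Quill) > 986 (Meridian) > 971 (Tessera) > 962 (Orion) > 959 (Rook) > 950 (Pike) > …
Bidding ends when Meridian exits at $986; Quill takes it.

Quill wins at $986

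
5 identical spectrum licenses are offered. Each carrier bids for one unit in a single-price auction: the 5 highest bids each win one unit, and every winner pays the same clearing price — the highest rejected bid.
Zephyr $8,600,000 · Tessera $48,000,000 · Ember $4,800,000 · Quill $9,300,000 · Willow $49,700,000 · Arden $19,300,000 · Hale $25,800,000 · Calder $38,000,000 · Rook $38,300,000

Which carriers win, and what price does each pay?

Willow, Tessera, Rook, Calder, Hale; each pays $19,300,000

Bids ranked high→low: 49,700,000 (Willow), 48,000,000 (Tessera), 38,300,000 (Rook), 38,000,000 (Calder), 25,800,000 (Hale), 19,300,000 (Arden), 9,300,000 (Quill), …
The 5 highest are Willow, Tessera, Rook, Calder, Hale.
Clearing price = highest rejected bid = $19,300,000.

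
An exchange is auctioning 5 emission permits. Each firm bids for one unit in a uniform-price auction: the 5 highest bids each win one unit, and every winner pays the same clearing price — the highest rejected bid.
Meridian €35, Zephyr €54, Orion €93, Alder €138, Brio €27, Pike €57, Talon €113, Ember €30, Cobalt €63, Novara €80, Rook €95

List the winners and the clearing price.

Alder, Talon, Rook, Orion, Novara; each pays €63

Ordering the bids: 138 (Alder), 113 (Talon), 95 (Rook), 93 (Orion), 80 (Novara), 63 (Cobalt), 57 (Pike), …
Winners (5 units): Alder, Talon, Rook, Orion, Novara.
Highest unsuccessful bid: €63 → clearing price.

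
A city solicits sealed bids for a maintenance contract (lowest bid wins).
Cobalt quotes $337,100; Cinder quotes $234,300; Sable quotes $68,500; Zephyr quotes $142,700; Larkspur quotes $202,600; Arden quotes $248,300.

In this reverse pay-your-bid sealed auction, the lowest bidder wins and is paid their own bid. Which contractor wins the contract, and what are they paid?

Sable is paid $68,500

Bids in order: 68,500 (Sable) < 142,700 (Zephyr) < 202,600 (Larkspur) < 234,300 (Cinder) < 248,300 (Arden) < 337,100 (Cobalt)
Sable has the lowest bid and is paid exactly that: $68,500.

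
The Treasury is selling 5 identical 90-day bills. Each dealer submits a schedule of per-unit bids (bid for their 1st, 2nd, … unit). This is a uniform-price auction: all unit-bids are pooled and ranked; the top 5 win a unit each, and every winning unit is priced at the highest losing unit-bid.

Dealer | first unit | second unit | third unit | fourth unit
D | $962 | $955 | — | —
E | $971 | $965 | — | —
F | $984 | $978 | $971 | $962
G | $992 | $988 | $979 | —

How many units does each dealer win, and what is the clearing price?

Pooled unit-bids ranked (top 5): 992 (G-1), 988 (G-2), 984 (F-1), 979 (G-3), 978 (F-2)
First bid not allocated: $971.
Allocation: F 2, G 3.

F 2, G 3; clearing price $971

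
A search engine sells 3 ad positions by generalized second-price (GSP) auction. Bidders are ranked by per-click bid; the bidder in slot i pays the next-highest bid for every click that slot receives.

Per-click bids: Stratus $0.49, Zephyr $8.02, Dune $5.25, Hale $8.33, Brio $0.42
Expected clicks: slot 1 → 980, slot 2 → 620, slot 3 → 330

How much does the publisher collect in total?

Per-click bids in order: $8.33 (Hale) > $8.02 (Zephyr) > $5.25 (Dune) > $0.49 (Stratus) > …
Slot 1: Hale pays $8.02 × 980 = $7859.60
Slot 2: Zephyr pays $5.25 × 620 = $3255.00
Slot 3: Dune pays $0.49 × 330 = $161.70
Total = $11276.30

Total revenue: $11276.30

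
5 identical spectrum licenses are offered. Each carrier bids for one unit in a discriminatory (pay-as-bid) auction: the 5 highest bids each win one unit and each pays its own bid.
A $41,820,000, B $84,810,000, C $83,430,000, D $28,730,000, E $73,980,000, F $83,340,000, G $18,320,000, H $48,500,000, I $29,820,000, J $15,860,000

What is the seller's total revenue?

Total revenue: $374,060,000

Sorting: 84,810,000 (B), 83,430,000 (C), 83,340,000 (F), 73,980,000 (E), 48,500,000 (H), 41,820,000 (A), 29,820,000 (I), …
Top 5: B, C, F, E, H.
Total revenue = 84,810,000 + 83,430,000 + 83,340,000 + 73,980,000 + 48,500,000 = $374,060,000.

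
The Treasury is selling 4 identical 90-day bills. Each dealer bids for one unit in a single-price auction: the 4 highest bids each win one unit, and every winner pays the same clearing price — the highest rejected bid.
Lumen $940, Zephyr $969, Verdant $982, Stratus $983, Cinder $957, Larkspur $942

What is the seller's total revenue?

Ordering the bids: 983 (Stratus), 982 (Verdant), 969 (Zephyr), 957 (Cinder), 942 (Larkspur), 940 (Lumen)
The 4 highest are Stratus, Verdant, Zephyr, Cinder.
Clearing price = highest rejected bid = $942.
Total revenue = 4 × $942 = $3,768.

Total revenue: $3,768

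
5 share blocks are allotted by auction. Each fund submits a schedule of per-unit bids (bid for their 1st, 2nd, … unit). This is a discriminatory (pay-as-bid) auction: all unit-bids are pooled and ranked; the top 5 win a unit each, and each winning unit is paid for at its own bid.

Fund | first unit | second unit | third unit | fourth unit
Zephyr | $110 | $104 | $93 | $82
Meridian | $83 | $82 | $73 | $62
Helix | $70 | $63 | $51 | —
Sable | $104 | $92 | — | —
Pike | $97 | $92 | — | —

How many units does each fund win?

Merging the schedules and taking the best 5: 110 (Zephyr-1), 104 (Zephyr-2), 104 (Sable-1), 97 (Pike-1), 93 (Zephyr-3)
Next rejected bid: $92 (not a price — pay-as-bid).
Allocation: Pike 1, Sable 1, Zephyr 3.

Pike 1, Sable 1, Zephyr 3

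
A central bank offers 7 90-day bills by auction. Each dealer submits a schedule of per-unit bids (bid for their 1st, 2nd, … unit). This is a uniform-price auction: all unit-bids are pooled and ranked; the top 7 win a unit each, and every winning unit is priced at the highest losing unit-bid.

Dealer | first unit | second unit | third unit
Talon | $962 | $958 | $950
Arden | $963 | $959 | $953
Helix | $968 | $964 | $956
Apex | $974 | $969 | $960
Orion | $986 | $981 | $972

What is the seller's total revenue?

Total revenue: $6,741

Pooled unit-bids ranked (top 7): 986 (Orion-1), 981 (Orion-2), 974 (Apex-1), 972 (Orion-3), 969 (Apex-2), 968 (Helix-1), 964 (Helix-2)
The (k+1)-th unit-bid is $963.
Allocation: Apex 2, Helix 2, Orion 3. Every unit priced at $963.
Revenue = 7 × 963 = $6,741.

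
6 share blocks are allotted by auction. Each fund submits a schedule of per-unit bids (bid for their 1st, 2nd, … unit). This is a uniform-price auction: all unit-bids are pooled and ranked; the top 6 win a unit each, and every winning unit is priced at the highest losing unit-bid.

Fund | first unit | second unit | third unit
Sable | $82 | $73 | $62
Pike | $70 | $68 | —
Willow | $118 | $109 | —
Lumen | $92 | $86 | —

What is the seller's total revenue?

Merging the schedules and taking the best 6: 118 (Willow-1), 109 (Willow-2), 92 (Lumen-1), 86 (Lumen-2), 82 (Sable-1), 73 (Sable-2)
The (k+1)-th unit-bid is $70.
Allocation: Lumen 2, Sable 2, Willow 2. Every unit priced at $70.
Revenue = 6 × 70 = $420.

Total revenue: $420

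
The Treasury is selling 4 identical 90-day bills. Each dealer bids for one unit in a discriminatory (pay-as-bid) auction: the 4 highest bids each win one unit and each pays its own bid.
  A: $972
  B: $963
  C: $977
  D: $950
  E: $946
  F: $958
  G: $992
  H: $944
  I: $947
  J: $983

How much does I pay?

I pays $0

Ordering the bids: 992 (G), 983 (J), 977 (C), 972 (A), 963 (B), 958 (F), …
Winners (4 units): G, J, C, A.
I does not win → $0.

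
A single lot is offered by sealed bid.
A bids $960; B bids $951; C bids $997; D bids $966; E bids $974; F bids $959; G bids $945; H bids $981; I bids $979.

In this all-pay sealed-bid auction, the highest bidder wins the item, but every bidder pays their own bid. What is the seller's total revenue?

Total revenue: $8,712

Bids ranked: 997 (C) > 981 (H) > 979 (I) > 974 (E) > 966 (D) > 960 (A) > …
C wins with the top bid; all bids are sunk regardless.
Every bidder forfeits their bid regardless of winning.
Revenue = 960 + 951 + 997 + 966 + 974 + 959 + 945 + 981 + 979 = $8,712.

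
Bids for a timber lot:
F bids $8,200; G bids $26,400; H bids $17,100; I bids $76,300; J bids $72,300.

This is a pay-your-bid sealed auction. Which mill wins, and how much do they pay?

Bids ranked: 76,300 (I) > 72,300 (J) > 26,400 (G) > 17,100 (H) > 8,200 (F)
I has the highest bid and pays exactly that: $76,300.

I pays $76,300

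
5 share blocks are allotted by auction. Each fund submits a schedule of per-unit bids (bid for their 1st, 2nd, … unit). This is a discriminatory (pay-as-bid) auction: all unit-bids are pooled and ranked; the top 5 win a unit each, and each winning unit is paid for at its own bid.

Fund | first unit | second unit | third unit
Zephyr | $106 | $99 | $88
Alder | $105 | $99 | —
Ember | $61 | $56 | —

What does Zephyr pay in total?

Zephyr pays $293

Merging the schedules and taking the best 5: 106 (Zephyr-1), 105 (Alder-1), 99 (Zephyr-2), 99 (Alder-2), 88 (Zephyr-3)
Next rejected bid: $61 (not a price — pay-as-bid).
Zephyr's winning unit-bids: 106 + 99 + 88 = $293.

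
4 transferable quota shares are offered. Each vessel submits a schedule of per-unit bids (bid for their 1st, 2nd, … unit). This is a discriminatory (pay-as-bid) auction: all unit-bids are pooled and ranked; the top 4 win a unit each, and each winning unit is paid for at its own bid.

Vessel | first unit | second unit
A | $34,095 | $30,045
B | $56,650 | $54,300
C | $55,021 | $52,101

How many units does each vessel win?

B 2, C 2

Pooled unit-bids ranked (top 4): 56,650 (B-1), 55,021 (C-1), 54,300 (B-2), 52,101 (C-2)
Next rejected bid: $34,095 (not a price — pay-as-bid).
Allocation: B 2, C 2.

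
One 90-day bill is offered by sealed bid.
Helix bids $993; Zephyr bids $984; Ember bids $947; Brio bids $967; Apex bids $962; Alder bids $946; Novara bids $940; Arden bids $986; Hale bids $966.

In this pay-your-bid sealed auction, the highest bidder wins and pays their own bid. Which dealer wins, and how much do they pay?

Bids ranked: 993 (Helix) > 986 (Arden) > 984 (Zephyr) > 967 (Brio) > 966 (Hale) > 962 (Apex) > …
Helix has the highest bid and pays exactly that: $993.

Helix pays $993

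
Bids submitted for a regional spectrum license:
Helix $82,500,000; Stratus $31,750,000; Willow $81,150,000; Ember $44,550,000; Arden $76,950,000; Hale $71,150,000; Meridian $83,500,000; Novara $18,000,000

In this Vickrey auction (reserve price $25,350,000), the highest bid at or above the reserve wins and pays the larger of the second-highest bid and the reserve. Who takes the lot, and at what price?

Vickrey auction (reserve price $25,350,000): the highest bid at or above the reserve wins and pays the larger of the second-highest bid and the reserve.
Sorting bids: 83,500,000 (Meridian) > 82,500,000 (Helix) > 81,150,000 (Willow) > 76,950,000 (Arden) > 71,150,000 (Hale) > 44,550,000 (Ember) > …
Highest eligible bid: Meridian at $83,500,000.
max(second-highest $82,500,000, reserve $25,350,000) = $82,500,000; the reserve does not bind.

Meridian pays $82,500,000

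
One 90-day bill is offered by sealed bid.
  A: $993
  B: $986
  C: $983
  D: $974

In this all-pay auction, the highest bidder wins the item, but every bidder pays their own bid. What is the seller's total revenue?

Rule: the highest bidder wins the item, but every bidder pays their own bid.
Bids in order: 993 (A) > 986 (B) > 983 (C) > 974 (D)
Every bidder forfeits their bid regardless of winning.
Revenue = 993 + 986 + 983 + 974 = $3,936.

Total revenue: $3,936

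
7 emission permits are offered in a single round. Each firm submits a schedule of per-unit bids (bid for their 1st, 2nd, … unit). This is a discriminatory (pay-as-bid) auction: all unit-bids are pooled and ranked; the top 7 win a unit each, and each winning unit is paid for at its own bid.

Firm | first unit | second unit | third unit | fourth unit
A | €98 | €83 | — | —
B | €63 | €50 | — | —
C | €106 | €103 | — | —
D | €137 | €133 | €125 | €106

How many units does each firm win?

All unit-bids, highest first — top 7: 137 (D-1), 133 (D-2), 125 (D-3), 106 (C-1), 106 (D-4), 103 (C-2), 98 (A-1)
Next rejected bid: €83 (not a price — pay-as-bid).
Allocation: A 1, C 2, D 4.

A 1, C 2, D 4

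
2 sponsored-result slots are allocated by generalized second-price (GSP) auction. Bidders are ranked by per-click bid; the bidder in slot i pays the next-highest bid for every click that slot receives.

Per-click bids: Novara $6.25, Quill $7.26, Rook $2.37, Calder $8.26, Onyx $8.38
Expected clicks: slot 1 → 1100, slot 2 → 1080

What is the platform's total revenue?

Ranked by bid: $8.38 (Onyx) > $8.26 (Calder) > $7.26 (Quill) > …
Slot 1: Onyx pays $8.26 × 1100 = $9086.00
Slot 2: Calder pays $7.26 × 1080 = $7840.80
Total = $16926.80

Total revenue: $16926.80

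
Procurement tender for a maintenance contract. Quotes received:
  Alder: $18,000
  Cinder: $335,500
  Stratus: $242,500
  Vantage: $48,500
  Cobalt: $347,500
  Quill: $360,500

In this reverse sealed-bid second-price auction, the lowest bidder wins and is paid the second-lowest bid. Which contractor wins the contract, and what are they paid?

Alder is paid $48,500

Rule: the lowest bidder wins and is paid the second-lowest bid.
Bids ranked: 18,000 (Alder) < 48,500 (Vantage) < 242,500 (Stratus) < 335,500 (Cinder) < 347,500 (Cobalt) < 360,500 (Quill)
Second-price: Alder is paid Vantage's bid of $48,500.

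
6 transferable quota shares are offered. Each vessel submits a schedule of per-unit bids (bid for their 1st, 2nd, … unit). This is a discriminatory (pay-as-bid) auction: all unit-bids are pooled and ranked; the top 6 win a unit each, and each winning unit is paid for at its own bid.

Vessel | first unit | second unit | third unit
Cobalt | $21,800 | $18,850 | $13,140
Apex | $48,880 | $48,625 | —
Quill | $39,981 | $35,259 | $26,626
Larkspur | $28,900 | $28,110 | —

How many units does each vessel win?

Merging the schedules and taking the best 6: 48,880 (Apex-1), 48,625 (Apex-2), 39,981 (Quill-1), 35,259 (Quill-2), 28,900 (Larkspur-1), 28,110 (Larkspur-2)
Next rejected bid: $26,626 (not a price — pay-as-bid).
Allocation: Apex 2, Larkspur 2, Quill 2.

Apex 2, Larkspur 2, Quill 2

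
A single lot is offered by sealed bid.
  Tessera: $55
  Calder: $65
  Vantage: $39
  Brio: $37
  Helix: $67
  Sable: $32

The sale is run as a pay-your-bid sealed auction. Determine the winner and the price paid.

Helix pays $67

Sorting bids: 67 (Helix) > 65 (Calder) > 55 (Tessera) > 39 (Vantage) > 37 (Brio) > 32 (Sable)
First-price: Helix pays what they bid, $67.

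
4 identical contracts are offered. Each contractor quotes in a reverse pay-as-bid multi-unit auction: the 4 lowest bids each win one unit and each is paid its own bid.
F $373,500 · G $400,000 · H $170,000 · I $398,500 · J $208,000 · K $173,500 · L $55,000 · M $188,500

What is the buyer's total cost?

Total cost: $587,000

Bids ranked low→high: 55,000 (L), 170,000 (H), 173,500 (K), 188,500 (M), 208,000 (J), 373,500 (F), …
Lowest 4: L, H, K, M.
Total cost = 55,000 + 170,000 + 173,500 + 188,500 = $587,000.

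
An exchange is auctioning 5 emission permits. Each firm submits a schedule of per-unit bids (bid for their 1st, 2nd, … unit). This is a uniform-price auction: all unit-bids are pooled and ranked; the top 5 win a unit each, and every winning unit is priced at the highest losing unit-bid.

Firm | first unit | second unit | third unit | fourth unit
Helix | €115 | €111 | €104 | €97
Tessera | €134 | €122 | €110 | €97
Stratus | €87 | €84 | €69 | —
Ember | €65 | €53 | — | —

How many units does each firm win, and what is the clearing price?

Helix 2, Tessera 3; clearing price €104

Pooled unit-bids ranked (top 5): 134 (Tessera-1), 122 (Tessera-2), 115 (Helix-1), 111 (Helix-2), 110 (Tessera-3)
Highest rejected unit-bid = €104.
Allocation: Helix 2, Tessera 3.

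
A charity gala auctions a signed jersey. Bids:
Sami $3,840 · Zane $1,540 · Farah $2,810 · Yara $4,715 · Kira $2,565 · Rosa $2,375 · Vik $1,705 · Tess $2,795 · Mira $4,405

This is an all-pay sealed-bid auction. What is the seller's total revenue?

Rule: the highest bidder wins the item, but every bidder pays their own bid.
Bids in order: 4,715 (Yara) > 4,405 (Mira) > 3,840 (Sami) > 2,810 (Farah) > 2,795 (Tess) > 2,565 (Kira) > …
Yara wins with the top bid; all bids are sunk regardless.
Every bidder forfeits their bid regardless of winning.
Revenue = 3,840 + 1,540 + 2,810 + 4,715 + 2,565 + 2,375 + 1,705 + 2,795 + 4,405 = $26,750.

Total revenue: $26,750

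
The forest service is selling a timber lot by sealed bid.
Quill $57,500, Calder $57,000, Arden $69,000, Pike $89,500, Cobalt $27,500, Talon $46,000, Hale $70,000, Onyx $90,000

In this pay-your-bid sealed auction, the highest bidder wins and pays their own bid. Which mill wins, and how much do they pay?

Onyx pays $90,000

Bids in order: 90,000 (Onyx) > 89,500 (Pike) > 70,000 (Hale) > 69,000 (Arden) > 57,500 (Quill) > 57,000 (Calder) > …
Onyx has the highest bid and pays exactly that: $90,000.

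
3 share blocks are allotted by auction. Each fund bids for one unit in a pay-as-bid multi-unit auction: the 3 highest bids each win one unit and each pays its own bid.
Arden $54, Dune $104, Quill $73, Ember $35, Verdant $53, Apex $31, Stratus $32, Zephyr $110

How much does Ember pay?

Ordering the bids: 110 (Zephyr), 104 (Dune), 73 (Quill), 54 (Arden), 53 (Verdant), …
The 3 highest are Zephyr, Dune, Quill.
Ember does not win → $0.

Ember pays $0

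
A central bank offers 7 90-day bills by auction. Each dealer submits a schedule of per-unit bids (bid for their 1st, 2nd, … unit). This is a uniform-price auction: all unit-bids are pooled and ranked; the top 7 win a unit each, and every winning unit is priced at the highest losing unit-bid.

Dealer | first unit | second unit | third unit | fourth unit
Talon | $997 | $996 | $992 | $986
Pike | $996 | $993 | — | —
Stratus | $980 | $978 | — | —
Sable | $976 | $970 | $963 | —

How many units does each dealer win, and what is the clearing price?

Pike 2, Stratus 1, Talon 4; clearing price $978

Merging the schedules and taking the best 7: 997 (Talon-1), 996 (Talon-2), 996 (Pike-1), 993 (Pike-2), 992 (Talon-3), 986 (Talon-4), 980 (Stratus-1)
The (k+1)-th unit-bid is $978.
Allocation: Pike 2, Stratus 1, Talon 4.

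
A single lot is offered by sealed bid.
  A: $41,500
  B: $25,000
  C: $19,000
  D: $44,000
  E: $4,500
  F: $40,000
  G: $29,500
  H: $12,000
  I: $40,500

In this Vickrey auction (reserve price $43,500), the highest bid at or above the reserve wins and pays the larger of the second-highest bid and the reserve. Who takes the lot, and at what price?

D pays $43,500

Rule: the highest bid at or above the reserve wins and pays the larger of the second-highest bid and the reserve.
Sorting bids: 44,000 (D) > 41,500 (A) > 40,500 (I) > 40,000 (F) > 29,500 (G) > 25,000 (B) > …
Highest eligible bid: D at $44,000.
max(second-highest $41,500, reserve $43,500) = $43,500.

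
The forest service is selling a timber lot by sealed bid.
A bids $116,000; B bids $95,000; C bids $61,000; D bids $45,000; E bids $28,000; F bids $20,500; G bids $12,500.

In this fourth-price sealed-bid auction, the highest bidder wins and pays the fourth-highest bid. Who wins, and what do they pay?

A pays $45,000

Sorting bids: 116,000 (A) > 95,000 (B) > 61,000 (C) > 45,000 (D) > 28,000 (E) > 20,500 (F) > …
A wins; payment is bid #4 in the ranking = $45,000.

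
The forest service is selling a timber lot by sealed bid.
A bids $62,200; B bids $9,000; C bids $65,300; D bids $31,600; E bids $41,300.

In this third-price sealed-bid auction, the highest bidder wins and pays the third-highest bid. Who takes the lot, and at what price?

Rule: the highest bidder wins and pays the third-highest bid.
Bids ranked: 65,300 (C) > 62,200 (A) > 41,300 (E) > 31,600 (D) > 9,000 (B)
C wins; payment is bid #3 in the ranking = $41,300.

C pays $41,300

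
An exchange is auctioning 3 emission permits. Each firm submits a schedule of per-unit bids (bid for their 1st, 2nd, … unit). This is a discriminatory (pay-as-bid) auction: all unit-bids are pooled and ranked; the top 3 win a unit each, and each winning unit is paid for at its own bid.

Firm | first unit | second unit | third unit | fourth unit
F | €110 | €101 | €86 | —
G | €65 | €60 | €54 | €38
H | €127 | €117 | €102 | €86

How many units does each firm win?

All unit-bids, highest first — top 3: 127 (H-1), 117 (H-2), 110 (F-1)
Next rejected bid: €102 (not a price — pay-as-bid).
Allocation: F 1, H 2.

F 1, H 2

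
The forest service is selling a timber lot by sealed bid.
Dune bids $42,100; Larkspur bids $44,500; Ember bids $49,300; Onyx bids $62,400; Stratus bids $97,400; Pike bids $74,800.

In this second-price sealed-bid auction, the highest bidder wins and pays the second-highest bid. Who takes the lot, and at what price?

Stratus pays $74,800

Bids ranked: 97,400 (Stratus) > 74,800 (Pike) > 62,400 (Onyx) > 49,300 (Ember) > 44,500 (Larkspur) > 42,100 (Dune)
Stratus is highest; pays the second-highest bid, $74,800.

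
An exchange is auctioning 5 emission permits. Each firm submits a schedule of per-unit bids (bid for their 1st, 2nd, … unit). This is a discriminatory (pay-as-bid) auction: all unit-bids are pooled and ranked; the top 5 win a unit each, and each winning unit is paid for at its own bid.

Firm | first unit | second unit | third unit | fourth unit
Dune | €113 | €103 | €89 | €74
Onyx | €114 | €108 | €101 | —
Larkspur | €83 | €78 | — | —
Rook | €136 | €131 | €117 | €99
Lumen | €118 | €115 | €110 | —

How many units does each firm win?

Pooled unit-bids ranked (top 5): 136 (Rook-1), 131 (Rook-2), 118 (Lumen-1), 117 (Rook-3), 115 (Lumen-2)
Next rejected bid: €114 (not a price — pay-as-bid).
Allocation: Lumen 2, Rook 3.

Lumen 2, Rook 3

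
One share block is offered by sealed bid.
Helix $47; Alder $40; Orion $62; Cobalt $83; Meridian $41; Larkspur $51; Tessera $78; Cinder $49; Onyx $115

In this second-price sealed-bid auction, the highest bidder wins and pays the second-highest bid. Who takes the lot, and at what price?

Onyx pays $83

Rule: the highest bidder wins and pays the second-highest bid.
Bids in order: 115 (Onyx) > 83 (Cobalt) > 78 (Tessera) > 62 (Orion) > 51 (Larkspur) > 49 (Cinder) > …
Onyx is highest; pays the second-highest bid, $83.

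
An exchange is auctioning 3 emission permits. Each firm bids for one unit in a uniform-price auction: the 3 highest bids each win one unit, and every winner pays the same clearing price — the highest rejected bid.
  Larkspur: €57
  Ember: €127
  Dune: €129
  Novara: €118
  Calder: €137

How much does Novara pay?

Sorting: 137 (Calder), 129 (Dune), 127 (Ember), 118 (Novara), 57 (Larkspur)
Top 3: Calder, Dune, Ember.
Highest unsuccessful bid: €118 → clearing price.
Novara does not win → pays €0.

Novara pays €0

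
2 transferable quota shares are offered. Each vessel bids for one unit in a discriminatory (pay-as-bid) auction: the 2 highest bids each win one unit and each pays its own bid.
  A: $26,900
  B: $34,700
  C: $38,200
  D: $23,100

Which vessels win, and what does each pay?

Sorting: 38,200 (C), 34,700 (B), 26,900 (A), 23,100 (D)
The 2 highest are C, B.
Each winner pays its own bid: C $38,200, B $34,700.

C $38,200, B $34,700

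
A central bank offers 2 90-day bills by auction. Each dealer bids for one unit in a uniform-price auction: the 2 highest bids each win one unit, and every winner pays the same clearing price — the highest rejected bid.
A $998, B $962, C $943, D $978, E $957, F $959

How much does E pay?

Sorting: 998 (A), 978 (D), 962 (B), 959 (F), …
The 2 highest are A, D.
Clearing price = highest rejected bid = $962.
E does not win → pays $0.

E pays $0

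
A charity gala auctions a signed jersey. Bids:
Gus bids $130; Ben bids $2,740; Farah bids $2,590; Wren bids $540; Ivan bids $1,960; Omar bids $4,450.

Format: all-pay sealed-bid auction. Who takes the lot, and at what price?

Bids in order: 4,450 (Omar) > 2,740 (Ben) > 2,590 (Farah) > 1,960 (Ivan) > 540 (Wren) > 130 (Gus)
Omar is highest and takes the item; every bidder forfeits their bid.

Omar pays $4,450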